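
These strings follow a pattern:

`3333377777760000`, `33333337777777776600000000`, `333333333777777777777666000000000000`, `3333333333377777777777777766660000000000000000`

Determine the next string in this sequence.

33333333333337777777777777777776666600000000000000000000

Reading off run lengths: 3 runs 5, 7, 9, 11; 7 runs 6, 9, 12, 15; 6 runs 1, 2, 3, 4; 0 runs 4, 8, 12, 16 — each is linear in n (n = 1, 2, …).
Setting n = 5 gives 13, 18, 5, 20 characters in each block.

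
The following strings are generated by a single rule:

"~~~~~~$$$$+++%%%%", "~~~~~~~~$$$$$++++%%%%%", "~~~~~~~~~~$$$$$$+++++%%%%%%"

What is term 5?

~~~~~~~~~~~~~~$$$$$$$$+++++++%%%%%%%%

The n-th term is 2n ~'s then n+1 $'s then n +'s then n+1 %'s, where the shown terms are n = 3, 4, 5.
At n = 7 the blocks have lengths 14, 8, 7, 8.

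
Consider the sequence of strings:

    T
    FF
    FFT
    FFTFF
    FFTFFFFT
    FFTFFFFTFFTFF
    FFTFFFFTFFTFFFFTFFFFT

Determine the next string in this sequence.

FFTFFFFTFFTFFFFTFFFFTFFTFFFFTFFTFF

From term 3 onward, concatenate the last term with the second-to-last: FF·T = FFT, FFT·FF = FFTFF, …
So term 8 is FFTFFFFTFFTFFFFTFFFFT·FFTFFFFTFFTFF.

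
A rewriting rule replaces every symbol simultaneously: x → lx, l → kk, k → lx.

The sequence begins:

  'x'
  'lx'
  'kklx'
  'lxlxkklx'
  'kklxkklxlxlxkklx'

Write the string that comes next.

lxlxkklxlxlxkklxkklxkklxlxlxkklx

Applying the rule to each of the 16 symbols of kklxkklxlxlxkklx gives the pieces lx lx kk lx lx lx kk lx kk lx kk lx lx lx kk lx, which concatenate to the answer.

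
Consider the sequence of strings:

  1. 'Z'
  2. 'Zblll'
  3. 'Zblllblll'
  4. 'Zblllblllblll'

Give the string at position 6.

Zblllblllblllblllblll

Every step adds blll to the end: s(k+1) = s(k)·blll.
From Zblllblllblll, 2 further steps: Zblllblllblll → Zblllblllblllblll → (answer).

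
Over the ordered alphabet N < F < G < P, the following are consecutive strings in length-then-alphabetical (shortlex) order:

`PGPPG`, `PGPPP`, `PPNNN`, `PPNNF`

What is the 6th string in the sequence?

Advancing 2 positions from PPNNF through PPNNF → PPNNG reaches term 6.

PPNNP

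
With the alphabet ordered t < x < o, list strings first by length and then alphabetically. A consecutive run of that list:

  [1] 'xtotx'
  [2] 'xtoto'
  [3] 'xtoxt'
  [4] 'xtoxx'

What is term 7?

xtoox

Stepping forward 3 times from xtoxx: xtoxx → xtoxo → xtoot, then the target.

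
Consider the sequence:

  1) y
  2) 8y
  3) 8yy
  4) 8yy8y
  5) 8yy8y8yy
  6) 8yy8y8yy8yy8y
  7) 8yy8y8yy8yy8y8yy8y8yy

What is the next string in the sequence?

8yy8y8yy8yy8y8yy8y8yy8yy8y8yy8yy8y

Each term (from the third on) is the previous term followed by the one before it: term 3 = 8y·y = 8yy.
The next term joins 8yy8y8yy8yy8y8yy8y8yy and 8yy8y8yy8yy8y.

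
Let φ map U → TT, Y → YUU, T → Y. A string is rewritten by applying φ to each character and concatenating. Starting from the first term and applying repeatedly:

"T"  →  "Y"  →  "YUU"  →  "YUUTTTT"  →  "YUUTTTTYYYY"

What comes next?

Apply φ to YUUTTTTYYYY symbol by symbol: Y→YUU, U→TT, U→TT, T→Y, T→Y, T→Y, T→Y, Y→YUU, Y→YUU, Y→YUU, Y→YUU; joined: YUU TT TT Y Y Y Y YUU YUU YUU YUU.

YUUTTTTYYYYYUUYUUYUUYUU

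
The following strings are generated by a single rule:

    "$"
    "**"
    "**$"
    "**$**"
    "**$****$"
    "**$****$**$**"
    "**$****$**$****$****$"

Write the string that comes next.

Each term (from the third on) is the previous term followed by the one before it: term 3 = **·$ = **$.
Continuing: **$****$**$****$****$ · **$****$**$** gives term 8.

**$****$**$****$****$**$****$**$**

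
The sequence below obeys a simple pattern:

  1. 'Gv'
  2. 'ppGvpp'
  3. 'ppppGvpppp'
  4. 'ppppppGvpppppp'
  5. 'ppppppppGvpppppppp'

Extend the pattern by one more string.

ppppppppppGvpppppppppp

Every step adds pp to the front and pp to the end of the previous string.
One more step from ppppppppGvpppppppp gives the answer.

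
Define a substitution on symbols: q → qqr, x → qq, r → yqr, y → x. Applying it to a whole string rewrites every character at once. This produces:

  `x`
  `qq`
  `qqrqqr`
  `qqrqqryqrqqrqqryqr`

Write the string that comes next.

qqrqqryqrqqrqqryqrxqqryqrqqrqqryqrqqrqqryqrxqqryqr

Replace each of the 18 characters of qqrqqryqrqqrqqryqr in place — qqr qqr yqr qqr qqr yqr x qqr yqr qqr qqr yqr qqr qqr yqr x qqr yqr — and concatenate.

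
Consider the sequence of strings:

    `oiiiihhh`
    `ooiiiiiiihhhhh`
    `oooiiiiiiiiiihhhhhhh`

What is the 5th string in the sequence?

oooooiiiiiiiiiiiiiiiihhhhhhhhhhh

Each string has the form o^{n} i^{3n+1} h^{2n+1} (n = 1, 2, …).
For term 5, n = 5, so the run lengths are 5, 16, 11.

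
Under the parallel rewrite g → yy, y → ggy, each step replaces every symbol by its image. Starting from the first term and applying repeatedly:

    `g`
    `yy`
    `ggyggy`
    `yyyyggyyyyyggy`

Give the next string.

Rewriting the 14 symbols of yyyyggyyyyyggy one by one yields ggy ggy ggy ggy yy yy ggy ggy ggy ggy ggy yy yy ggy; concatenated:

ggyggyggyggyyyyyggyggyggyggyggyyyyyggy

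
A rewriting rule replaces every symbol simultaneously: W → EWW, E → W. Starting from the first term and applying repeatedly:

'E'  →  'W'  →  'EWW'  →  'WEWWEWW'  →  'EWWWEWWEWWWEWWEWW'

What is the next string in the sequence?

WEWWEWWEWWWEWWEWWWEWWEWWEWWWEWWEWWWEWWEWW

Replace each of the 17 characters of EWWWEWWEWWWEWWEWW in place — W EWW EWW EWW W EWW EWW W EWW EWW EWW W EWW EWW W EWW EWW — and concatenate.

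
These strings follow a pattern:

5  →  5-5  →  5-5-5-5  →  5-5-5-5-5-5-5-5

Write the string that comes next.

Every step duplicates the string with '-' between the halves.
Doubling 5-5-5-5-5-5-5-5 with '-' between the halves:

5-5-5-5-5-5-5-5-5-5-5-5-5-5-5-5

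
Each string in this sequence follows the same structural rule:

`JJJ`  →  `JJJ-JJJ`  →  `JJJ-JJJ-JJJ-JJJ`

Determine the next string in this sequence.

Every step duplicates the string with '-' between the halves.
One more doubling of JJJ-JJJ-JJJ-JJJ gives the answer.

JJJ-JJJ-JJJ-JJJ-JJJ-JJJ-JJJ-JJJ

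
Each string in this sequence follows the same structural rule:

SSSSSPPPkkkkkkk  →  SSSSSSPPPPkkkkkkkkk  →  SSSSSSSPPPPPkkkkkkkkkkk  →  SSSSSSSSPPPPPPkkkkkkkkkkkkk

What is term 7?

Reading off run lengths: S runs 5, 6, 7, 8; P runs 3, 4, 5, 6; k runs 7, 9, 11, 13 — each is linear in n, where the shown terms are n = 3, 4, 5, 6.
Setting n = 9 gives 11, 9, 19 characters in each block.

SSSSSSSSSSSPPPPPPPPPkkkkkkkkkkkkkkkkkkk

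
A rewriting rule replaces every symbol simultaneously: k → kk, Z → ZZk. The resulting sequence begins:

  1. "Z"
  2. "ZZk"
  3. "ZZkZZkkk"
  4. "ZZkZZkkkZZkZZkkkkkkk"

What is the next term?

φ(ZZkZZkkkZZkZZkkkkkkk) expands symbol-by-symbol to ZZk ZZk kk ZZk ZZk kk kk kk ZZk ZZk kk ZZk ZZk kk kk kk kk kk kk kk; joining the 20 pieces gives the next term.

ZZkZZkkkZZkZZkkkkkkkZZkZZkkkZZkZZkkkkkkkkkkkkkkk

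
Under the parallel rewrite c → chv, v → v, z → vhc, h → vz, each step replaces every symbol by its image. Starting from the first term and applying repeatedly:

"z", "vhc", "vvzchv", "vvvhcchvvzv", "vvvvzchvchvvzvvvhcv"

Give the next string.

φ(vvvvzchvchvvzvvvhcv) expands symbol-by-symbol to v v v v vhc chv vz v chv vz v v vhc v v v vz chv v; joining the 19 pieces gives the next term.

vvvvvhcchvvzvchvvzvvvhcvvvvzchvv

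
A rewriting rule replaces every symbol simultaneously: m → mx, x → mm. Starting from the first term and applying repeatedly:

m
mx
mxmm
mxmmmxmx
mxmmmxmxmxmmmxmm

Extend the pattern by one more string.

Applying the rule to each of the 16 symbols of mxmmmxmxmxmmmxmm gives the pieces mx mm mx mx mx mm mx mm mx mm mx mx mx mm mx mx, which concatenate to the answer.

mxmmmxmxmxmmmxmmmxmmmxmxmxmmmxmx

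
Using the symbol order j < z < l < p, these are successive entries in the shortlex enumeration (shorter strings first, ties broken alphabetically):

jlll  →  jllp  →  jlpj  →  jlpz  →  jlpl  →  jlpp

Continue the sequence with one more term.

Treat jlpp as a base-4 numeral over the given alphabet and add one, carrying through any trailing p's.

jpjj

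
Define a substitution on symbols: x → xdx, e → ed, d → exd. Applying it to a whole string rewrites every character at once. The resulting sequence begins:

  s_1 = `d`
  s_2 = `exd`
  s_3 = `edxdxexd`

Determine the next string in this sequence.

Expanding edxdxexd: e→ed, d→exd, x→xdx, d→exd, x→xdx, e→ed, x→xdx, d→exd. Concatenated: ed exd xdx exd xdx ed xdx exd.

edexdxdxexdxdxedxdxexd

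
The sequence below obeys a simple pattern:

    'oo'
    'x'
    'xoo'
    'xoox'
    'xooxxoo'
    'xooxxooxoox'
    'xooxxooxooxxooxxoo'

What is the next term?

Each term (from the third on) is the previous term followed by the one before it: term 3 = x·oo = xoo.
Continuing: xooxxooxooxxooxxoo · xooxxooxoox gives term 8.

xooxxooxooxxooxxooxooxxooxoox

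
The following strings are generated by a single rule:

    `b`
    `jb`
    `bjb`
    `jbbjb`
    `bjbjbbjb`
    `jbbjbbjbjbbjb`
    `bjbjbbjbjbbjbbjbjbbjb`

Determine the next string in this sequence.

Each term (from the third on) is the two preceding terms concatenated in order: term 3 = b·jb = bjb.
So term 8 is jbbjbbjbjbbjb·bjbjbbjbjbbjbbjbjbbjb.

jbbjbbjbjbbjbbjbjbbjbjbbjbbjbjbbjb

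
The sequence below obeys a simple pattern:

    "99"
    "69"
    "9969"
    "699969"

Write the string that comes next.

This is a Fibonacci-style word recurrence s(k) = s(k−2)·s(k−1): e.g. 99·69 = 9969.
The next term joins 9969 and 699969.

9969699969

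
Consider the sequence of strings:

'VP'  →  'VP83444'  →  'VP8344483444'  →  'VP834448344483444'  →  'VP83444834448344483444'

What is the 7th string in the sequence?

VP834448344483444834448344483444

Each term is the previous one with 83444 appended.
From VP83444834448344483444, 2 further steps: VP83444834448344483444 → VP8344483444834448344483444 → (answer).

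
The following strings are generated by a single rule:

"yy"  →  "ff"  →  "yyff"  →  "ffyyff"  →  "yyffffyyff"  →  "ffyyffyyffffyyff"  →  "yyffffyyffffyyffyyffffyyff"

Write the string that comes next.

ffyyffyyffffyyffyyffffyyffffyyffyyffffyyff

This is a Fibonacci-style word recurrence s(k) = s(k−2)·s(k−1): e.g. yy·ff = yyff.
The next term joins ffyyffyyffffyyff and yyffffyyffffyyffyyffffyyff.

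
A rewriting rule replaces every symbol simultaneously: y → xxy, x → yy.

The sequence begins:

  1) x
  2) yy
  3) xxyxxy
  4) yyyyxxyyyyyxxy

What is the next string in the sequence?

Rewriting the 14 symbols of yyyyxxyyyyyxxy one by one yields xxy xxy xxy xxy yy yy xxy xxy xxy xxy xxy yy yy xxy; concatenated:

xxyxxyxxyxxyyyyyxxyxxyxxyxxyxxyyyyyxxy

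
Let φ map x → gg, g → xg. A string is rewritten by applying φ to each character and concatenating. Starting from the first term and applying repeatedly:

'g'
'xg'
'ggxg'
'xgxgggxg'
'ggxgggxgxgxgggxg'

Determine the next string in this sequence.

φ(ggxgggxgxgxgggxg) expands symbol-by-symbol to xg xg gg xg xg xg gg xg gg xg gg xg xg xg gg xg; joining the 16 pieces gives the next term.

xgxgggxgxgxgggxgggxgggxgxgxgggxg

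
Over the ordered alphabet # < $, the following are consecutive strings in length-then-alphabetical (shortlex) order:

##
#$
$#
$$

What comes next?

###

After $$ the length-2 strings are exhausted; the first length-3 string is 3 copies of #.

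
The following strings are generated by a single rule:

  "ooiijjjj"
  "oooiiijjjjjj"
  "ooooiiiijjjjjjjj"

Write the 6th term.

oooooooiiiiiiijjjjjjjjjjjjjj

Term n consists of n+1 o's, followed by n+1 i's, followed by 2n+2 j's (n = 1, 2, …).
For term 6, n = 6, so the run lengths are 7, 7, 14.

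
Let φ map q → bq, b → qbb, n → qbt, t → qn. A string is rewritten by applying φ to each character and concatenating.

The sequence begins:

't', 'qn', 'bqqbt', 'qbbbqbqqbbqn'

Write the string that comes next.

bqqbbqbbqbbbqqbbbqbqqbbqbbbqqbt

Expanding qbbbqbqqbbqn: q→bq, b→qbb, b→qbb, b→qbb, q→bq, b→qbb, q→bq, q→bq, b→qbb, b→qbb, q→bq, n→qbt. Concatenated: bq qbb qbb qbb bq qbb bq bq qbb qbb bq qbt.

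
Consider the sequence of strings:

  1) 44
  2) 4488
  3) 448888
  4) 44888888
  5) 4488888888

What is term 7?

Each term is the previous one with 88 appended.
From 4488888888, 2 further steps: 4488888888 → 448888888888 → (answer).

44888888888888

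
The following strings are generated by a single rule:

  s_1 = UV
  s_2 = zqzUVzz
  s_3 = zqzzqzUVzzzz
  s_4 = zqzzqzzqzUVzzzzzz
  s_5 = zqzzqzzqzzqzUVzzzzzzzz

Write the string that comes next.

s(k+1) = zqz·s(k)·zz, so each term gains zqz as a prefix and zz as a suffix.
One more step from zqzzqzzqzzqzUVzzzzzzzz gives the answer.

zqzzqzzqzzqzzqzUVzzzzzzzzzz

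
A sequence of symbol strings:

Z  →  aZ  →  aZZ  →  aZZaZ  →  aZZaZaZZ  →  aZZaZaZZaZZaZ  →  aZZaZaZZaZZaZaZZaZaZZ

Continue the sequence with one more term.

aZZaZaZZaZZaZaZZaZaZZaZZaZaZZaZZaZ

From term 3 onward, concatenate the last term with the second-to-last: aZ·Z = aZZ, aZZ·aZ = aZZaZ, …
The next term joins aZZaZaZZaZZaZaZZaZaZZ and aZZaZaZZaZZaZ.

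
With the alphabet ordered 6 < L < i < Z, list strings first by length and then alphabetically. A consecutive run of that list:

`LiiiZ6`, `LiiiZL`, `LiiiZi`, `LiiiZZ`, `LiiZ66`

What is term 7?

Stepping forward 2 times from LiiZ66: LiiZ66 → LiiZ6L, then the target.

LiiZ6i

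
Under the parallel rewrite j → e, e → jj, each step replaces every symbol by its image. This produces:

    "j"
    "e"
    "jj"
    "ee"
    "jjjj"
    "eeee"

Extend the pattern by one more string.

jjjjjjjj

Apply φ to eeee symbol by symbol: e→jj, e→jj, e→jj, e→jj; joined: jj jj jj jj.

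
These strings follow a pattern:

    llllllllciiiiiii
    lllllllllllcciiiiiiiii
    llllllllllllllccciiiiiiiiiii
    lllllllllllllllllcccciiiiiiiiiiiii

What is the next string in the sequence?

Term n consists of 3n+2 l's, followed by n-1 c's, followed by 2n+3 i's, where the shown terms are n = 2, 3, 4, 5.
For the next term, n = 6, so the run lengths are 20, 5, 15.

llllllllllllllllllllccccciiiiiiiiiiiiiii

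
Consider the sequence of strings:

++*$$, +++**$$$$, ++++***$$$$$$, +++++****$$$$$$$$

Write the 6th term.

Term n consists of n+1 +'s, followed by n *'s, followed by 2n $'s (n = 1, 2, …).
Setting n = 6 gives 7, 6, 12 characters in each block.

+++++++******$$$$$$$$$$$$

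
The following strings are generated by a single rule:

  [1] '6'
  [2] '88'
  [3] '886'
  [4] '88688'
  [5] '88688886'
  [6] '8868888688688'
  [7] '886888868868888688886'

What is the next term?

From term 3 onward, concatenate the last term with the second-to-last: 88·6 = 886, 886·88 = 88688, …
Continuing: 886888868868888688886 · 8868888688688 gives term 8.

8868888688688886888868868888688688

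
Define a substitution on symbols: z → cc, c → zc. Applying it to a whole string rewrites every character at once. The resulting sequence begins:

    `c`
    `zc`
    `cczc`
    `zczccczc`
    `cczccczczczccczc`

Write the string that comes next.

Applying the rule to each of the 16 symbols of cczccczczczccczc gives the pieces zc zc cc zc zc zc cc zc cc zc cc zc zc zc cc zc, which concatenate to the answer.

zczccczczczccczccczccczczczccczc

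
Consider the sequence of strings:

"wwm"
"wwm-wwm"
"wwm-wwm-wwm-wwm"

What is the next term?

Each string is two copies of the previous one joined by '-'.
So the next term is two copies of wwm-wwm-wwm-wwm with '-' between the halves.

wwm-wwm-wwm-wwm-wwm-wwm-wwm-wwm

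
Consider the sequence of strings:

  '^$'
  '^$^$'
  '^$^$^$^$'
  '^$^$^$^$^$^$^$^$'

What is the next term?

^$^$^$^$^$^$^$^$^$^$^$^$^$^$^$^$

Every step duplicates the string.
So the next term is two copies of ^$^$^$^$^$^$^$^$.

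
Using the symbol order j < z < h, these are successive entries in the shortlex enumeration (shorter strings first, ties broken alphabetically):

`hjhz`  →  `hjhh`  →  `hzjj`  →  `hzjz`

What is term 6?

Continuing the enumeration 2 steps past hzjz: hzjz → hzjh → (answer).

hzzj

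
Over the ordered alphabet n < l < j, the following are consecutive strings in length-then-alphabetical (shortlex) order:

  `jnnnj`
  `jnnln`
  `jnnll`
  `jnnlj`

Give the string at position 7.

Advancing 3 positions from jnnlj through jnnlj → jnnjn → jnnjl reaches term 7.

jnnjj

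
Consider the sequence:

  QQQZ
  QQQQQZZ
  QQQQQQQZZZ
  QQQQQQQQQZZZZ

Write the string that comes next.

QQQQQQQQQQQZZZZZ

Term n consists of 2n-1 Q's, followed by n-1 Z's, where the shown terms are n = 2, 3, 4, 5.
At n = 6 the blocks have lengths 11, 5.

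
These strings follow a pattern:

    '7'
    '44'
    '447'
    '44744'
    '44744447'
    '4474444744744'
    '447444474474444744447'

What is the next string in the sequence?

4474444744744447444474474444744744

Each term (from the third on) is the previous term followed by the one before it: term 3 = 44·7 = 447.
Continuing: 447444474474444744447 · 4474444744744 gives term 8.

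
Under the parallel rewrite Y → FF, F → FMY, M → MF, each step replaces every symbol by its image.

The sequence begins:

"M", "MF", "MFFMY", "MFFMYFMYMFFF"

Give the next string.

Apply φ to MFFMYFMYMFFF symbol by symbol: M→MF, F→FMY, F→FMY, M→MF, Y→FF, F→FMY, M→MF, Y→FF, M→MF, F→FMY, F→FMY, F→FMY; joined: MF FMY FMY MF FF FMY MF FF MF FMY FMY FMY.

MFFMYFMYMFFFFMYMFFFMFFMYFMYFMY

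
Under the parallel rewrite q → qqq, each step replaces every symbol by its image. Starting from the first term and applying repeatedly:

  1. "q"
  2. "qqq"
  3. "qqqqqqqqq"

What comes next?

qqqqqqqqqqqqqqqqqqqqqqqqqqq

Apply φ to qqqqqqqqq symbol by symbol: q→qqq, q→qqq, q→qqq, q→qqq, q→qqq, q→qqq, q→qqq, q→qqq, q→qqq; joined: qqq qqq qqq qqq qqq qqq qqq qqq qqq.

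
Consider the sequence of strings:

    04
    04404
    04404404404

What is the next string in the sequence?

04404404404404404404404

Every step duplicates the string with '4' between the halves.
One more doubling of 04404404404 gives the answer.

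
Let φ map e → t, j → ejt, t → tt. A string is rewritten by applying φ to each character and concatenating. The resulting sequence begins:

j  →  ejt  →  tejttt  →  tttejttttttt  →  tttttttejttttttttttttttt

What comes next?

Rewriting the 24 symbols of tttttttejttttttttttttttt one by one yields tt tt tt tt tt tt tt t ejt tt tt tt tt tt tt tt tt tt tt tt tt tt tt tt; concatenated:

tttttttttttttttejttttttttttttttttttttttttttttttt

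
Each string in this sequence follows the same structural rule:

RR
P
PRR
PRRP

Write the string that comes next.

PRRPPRR

From term 3 onward, concatenate the last term with the second-to-last: P·RR = PRR, PRR·P = PRRP, …
Continuing: PRRP · PRR gives term 5.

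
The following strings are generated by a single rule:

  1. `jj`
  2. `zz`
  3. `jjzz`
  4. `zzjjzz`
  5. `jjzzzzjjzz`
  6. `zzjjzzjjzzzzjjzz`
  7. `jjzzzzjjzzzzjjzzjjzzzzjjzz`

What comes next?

zzjjzzjjzzzzjjzzjjzzzzjjzzzzjjzzjjzzzzjjzz

From term 3 onward, concatenate the second-to-last term with the last: jj·zz = jjzz, zz·jjzz = zzjjzz, …
The next term joins zzjjzzjjzzzzjjzz and jjzzzzjjzzzzjjzzjjzzzzjjzz.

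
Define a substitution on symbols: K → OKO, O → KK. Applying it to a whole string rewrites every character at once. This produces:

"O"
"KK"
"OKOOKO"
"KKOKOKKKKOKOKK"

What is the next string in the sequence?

OKOOKOKKOKOKKOKOOKOOKOOKOKKOKOKKOKOOKO

Applying the rule to each of the 14 symbols of KKOKOKKKKOKOKK gives the pieces OKO OKO KK OKO KK OKO OKO OKO OKO KK OKO KK OKO OKO, which concatenate to the answer.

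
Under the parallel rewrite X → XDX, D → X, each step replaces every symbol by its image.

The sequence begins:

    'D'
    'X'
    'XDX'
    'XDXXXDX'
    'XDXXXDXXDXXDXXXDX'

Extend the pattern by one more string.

XDXXXDXXDXXDXXXDXXDXXXDXXDXXXDXXDXXDXXXDX

Replace each of the 17 characters of XDXXXDXXDXXDXXXDX in place — XDX X XDX XDX XDX X XDX XDX X XDX XDX X XDX XDX XDX X XDX — and concatenate.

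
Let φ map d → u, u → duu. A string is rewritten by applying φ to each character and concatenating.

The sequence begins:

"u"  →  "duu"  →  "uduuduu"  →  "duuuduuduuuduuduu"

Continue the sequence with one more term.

Applying the rule to each of the 17 symbols of duuuduuduuuduuduu gives the pieces u duu duu duu u duu duu u duu duu duu u duu duu u duu duu, which concatenate to the answer.

uduuduuduuuduuduuuduuduuduuuduuduuuduuduu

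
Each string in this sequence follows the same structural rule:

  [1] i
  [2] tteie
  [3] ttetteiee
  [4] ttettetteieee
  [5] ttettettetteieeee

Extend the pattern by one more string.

s(k+1) = tte·s(k)·e, so each term gains tte as a prefix and e as a suffix.
One more step from ttettettetteieeee gives the answer.

ttettettettetteieeeee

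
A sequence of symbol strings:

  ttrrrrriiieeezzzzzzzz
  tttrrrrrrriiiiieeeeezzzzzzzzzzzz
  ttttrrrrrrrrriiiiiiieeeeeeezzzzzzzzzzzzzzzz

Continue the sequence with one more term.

tttttrrrrrrrrrrriiiiiiiiieeeeeeeeezzzzzzzzzzzzzzzzzzzz

The n-th term is n t's then 2n+1 r's then 2n-1 i's then 2n-1 e's then 4n z's, where the shown terms are n = 2, 3, 4.
At n = 5 the blocks have lengths 5, 11, 9, 9, 20.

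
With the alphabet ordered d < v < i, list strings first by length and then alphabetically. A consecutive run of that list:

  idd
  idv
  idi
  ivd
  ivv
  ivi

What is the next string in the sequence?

The successor of ivi increments the rightmost position that isn't already i and resets every position after it to d.

iid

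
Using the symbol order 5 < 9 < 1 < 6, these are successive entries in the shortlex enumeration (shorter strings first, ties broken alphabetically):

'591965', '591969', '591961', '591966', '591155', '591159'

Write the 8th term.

591156

Continuing the enumeration 2 steps past 591159: 591159 → 591151 → (answer).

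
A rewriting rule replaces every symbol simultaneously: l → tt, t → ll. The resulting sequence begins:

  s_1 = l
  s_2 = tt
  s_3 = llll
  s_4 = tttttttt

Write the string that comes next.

Expanding tttttttt: t→ll, t→ll, t→ll, t→ll, t→ll, t→ll, t→ll, t→ll. Concatenated: ll ll ll ll ll ll ll ll.

llllllllllllllll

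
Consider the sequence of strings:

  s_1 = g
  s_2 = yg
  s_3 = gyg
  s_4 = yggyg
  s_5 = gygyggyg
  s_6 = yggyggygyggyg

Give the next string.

This is a Fibonacci-style word recurrence s(k) = s(k−2)·s(k−1): e.g. g·yg = gyg.
So term 7 is gygyggyg·yggyggygyggyg.

gygyggygyggyggygyggyg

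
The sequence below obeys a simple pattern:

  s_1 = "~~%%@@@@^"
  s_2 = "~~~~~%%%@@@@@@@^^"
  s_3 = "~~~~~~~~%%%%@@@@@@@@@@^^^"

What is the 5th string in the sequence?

~~~~~~~~~~~~~~%%%%%%@@@@@@@@@@@@@@@@^^^^^

Each string has the form ~^{3n-1} %^{n+1} @^{3n+1} ^^{n} (n = 1, 2, …).
For term 5, n = 5, so the run lengths are 14, 6, 16, 5.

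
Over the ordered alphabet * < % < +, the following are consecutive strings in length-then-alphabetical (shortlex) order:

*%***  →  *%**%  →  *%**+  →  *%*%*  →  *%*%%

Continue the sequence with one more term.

*%*%+

The successor of *%*%% increments the rightmost position that isn't already + and resets every position after it to *.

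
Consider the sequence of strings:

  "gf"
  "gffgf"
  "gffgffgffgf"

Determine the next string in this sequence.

s(k+1) = s(k)·f·s(k) — each term doubles the last with 'f' between the halves.
Doubling gffgffgffgf with 'f' between the halves:

gffgffgffgffgffgffgffgf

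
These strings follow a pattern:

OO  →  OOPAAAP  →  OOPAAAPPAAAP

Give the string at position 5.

OOPAAAPPAAAPPAAAPPAAAP

The strings grow by a fixed suffix PAAAP each time.
From OOPAAAPPAAAP, 2 further steps: OOPAAAPPAAAP → OOPAAAPPAAAPPAAAP → (answer).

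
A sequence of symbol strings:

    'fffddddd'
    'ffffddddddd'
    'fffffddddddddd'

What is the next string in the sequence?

ffffffddddddddddd

Term n consists of n f's, followed by 2n-1 d's, where the shown terms are n = 3, 4, 5.
Setting n = 6 gives 6, 11 characters in each block.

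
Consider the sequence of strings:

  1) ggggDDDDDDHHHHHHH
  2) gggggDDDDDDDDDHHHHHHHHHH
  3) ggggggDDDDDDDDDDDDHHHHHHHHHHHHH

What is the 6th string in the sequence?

Reading off run lengths: g runs 4, 5, 6; D runs 6, 9, 12; H runs 7, 10, 13 — each is linear in n, where the shown terms are n = 2, 3, 4.
For term 6, n = 7, so the run lengths are 9, 21, 22.

gggggggggDDDDDDDDDDDDDDDDDDDDDHHHHHHHHHHHHHHHHHHHHHH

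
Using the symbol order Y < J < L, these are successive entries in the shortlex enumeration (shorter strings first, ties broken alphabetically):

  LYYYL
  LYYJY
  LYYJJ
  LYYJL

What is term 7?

LYYLL

Continuing the enumeration 3 steps past LYYJL: LYYJL → LYYLY → LYYLJ → (answer).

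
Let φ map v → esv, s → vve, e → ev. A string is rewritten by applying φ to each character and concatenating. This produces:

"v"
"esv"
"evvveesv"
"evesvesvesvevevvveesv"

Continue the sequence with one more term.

Applying the rule to each of the 21 symbols of evesvesvesvevevvveesv gives the pieces ev esv ev vve esv ev vve esv ev vve esv ev esv ev esv esv esv ev ev vve esv, which concatenate to the answer.

evesvevvveesvevvveesvevvveesvevesvevesvesvesvevevvveesv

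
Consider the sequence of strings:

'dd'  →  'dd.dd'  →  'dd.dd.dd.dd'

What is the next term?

dd.dd.dd.dd.dd.dd.dd.dd

Every step duplicates the string with '.' between the halves.
So the next term is two copies of dd.dd.dd.dd with '.' between the halves.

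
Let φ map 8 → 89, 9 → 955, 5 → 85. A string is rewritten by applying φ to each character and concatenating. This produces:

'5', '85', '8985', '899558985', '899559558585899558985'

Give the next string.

Applying the rule to each of the 21 symbols of 899559558585899558985 gives the pieces 89 955 955 85 85 955 85 85 89 85 89 85 89 955 955 85 85 89 955 89 85, which concatenate to the answer.

899559558585955858589858985899559558585899558985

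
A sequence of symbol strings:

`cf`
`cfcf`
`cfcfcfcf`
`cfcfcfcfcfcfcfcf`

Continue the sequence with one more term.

Every step duplicates the string.
Doubling cfcfcfcfcfcfcfcf:

cfcfcfcfcfcfcfcfcfcfcfcfcfcfcfcf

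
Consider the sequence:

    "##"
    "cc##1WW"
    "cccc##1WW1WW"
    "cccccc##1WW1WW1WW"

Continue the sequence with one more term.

cccccccc##1WW1WW1WW1WW

s(k+1) = cc·s(k)·1WW, so each term gains cc as a prefix and 1WW as a suffix.
So the next term is cc·cccccc##1WW1WW1WW·1WW.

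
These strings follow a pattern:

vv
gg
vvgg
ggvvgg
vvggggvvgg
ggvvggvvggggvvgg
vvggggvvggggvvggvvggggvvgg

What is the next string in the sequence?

From term 3 onward, concatenate the second-to-last term with the last: vv·gg = vvgg, gg·vvgg = ggvvgg, …
Continuing: ggvvggvvggggvvgg · vvggggvvggggvvggvvggggvvgg gives term 8.

ggvvggvvggggvvggvvggggvvggggvvggvvggggvvgg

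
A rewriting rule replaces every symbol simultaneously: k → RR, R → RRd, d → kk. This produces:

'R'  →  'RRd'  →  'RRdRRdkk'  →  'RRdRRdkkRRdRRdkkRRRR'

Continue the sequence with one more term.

Rewriting the 20 symbols of RRdRRdkkRRdRRdkkRRRR one by one yields RRd RRd kk RRd RRd kk RR RR RRd RRd kk RRd RRd kk RR RR RRd RRd RRd RRd; concatenated:

RRdRRdkkRRdRRdkkRRRRRRdRRdkkRRdRRdkkRRRRRRdRRdRRdRRd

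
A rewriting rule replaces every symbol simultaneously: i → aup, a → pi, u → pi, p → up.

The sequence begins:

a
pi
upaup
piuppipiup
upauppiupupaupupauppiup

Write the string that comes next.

Replace each of the 23 characters of upauppiupupaupupauppiup in place — pi up pi pi up up aup pi up pi up pi pi up pi up pi pi up up aup pi up — and concatenate.

piuppipiupupauppiuppiuppipiuppiuppipiupupauppiup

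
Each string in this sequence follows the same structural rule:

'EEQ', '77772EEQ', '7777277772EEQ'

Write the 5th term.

Each term is the previous one with 77772 prepended.
From 7777277772EEQ, 2 further steps: 7777277772EEQ → 777727777277772EEQ → (answer).

77772777727777277772EEQ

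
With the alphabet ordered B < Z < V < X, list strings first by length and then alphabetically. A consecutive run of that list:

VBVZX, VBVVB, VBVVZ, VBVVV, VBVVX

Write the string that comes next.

The successor of VBVVX increments the rightmost position that isn't already X and resets every position after it to B.

VBVXB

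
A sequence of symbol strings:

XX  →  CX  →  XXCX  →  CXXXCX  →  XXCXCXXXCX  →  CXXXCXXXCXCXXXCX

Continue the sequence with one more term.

XXCXCXXXCXCXXXCXXXCXCXXXCX

This is a Fibonacci-style word recurrence s(k) = s(k−2)·s(k−1): e.g. XX·CX = XXCX.
Continuing: XXCXCXXXCX · CXXXCXXXCXCXXXCX gives term 7.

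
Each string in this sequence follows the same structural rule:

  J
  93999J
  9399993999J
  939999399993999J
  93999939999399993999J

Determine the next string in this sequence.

9399993999939999399993999J

Every step adds 93999 at the front: s(k+1) = 93999·s(k).
One more step from 93999939999399993999J gives the answer.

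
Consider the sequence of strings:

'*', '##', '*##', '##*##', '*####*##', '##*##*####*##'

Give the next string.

This is a Fibonacci-style word recurrence s(k) = s(k−2)·s(k−1): e.g. *·## = *##.
So term 7 is *####*##·##*##*####*##.

*####*####*##*####*##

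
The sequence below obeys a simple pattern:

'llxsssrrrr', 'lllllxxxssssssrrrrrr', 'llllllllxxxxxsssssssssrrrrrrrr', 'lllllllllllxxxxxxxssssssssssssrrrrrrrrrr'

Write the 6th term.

Each string has the form l^{3n-1} x^{2n-1} s^{3n} r^{2n+2} (n = 1, 2, …).
At n = 6 the blocks have lengths 17, 11, 18, 14.

lllllllllllllllllxxxxxxxxxxxssssssssssssssssssrrrrrrrrrrrrrr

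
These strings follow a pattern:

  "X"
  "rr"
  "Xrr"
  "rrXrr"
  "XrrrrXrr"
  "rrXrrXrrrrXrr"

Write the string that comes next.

From term 3 onward, concatenate the second-to-last term with the last: X·rr = Xrr, rr·Xrr = rrXrr, …
The next term joins XrrrrXrr and rrXrrXrrrrXrr.

XrrrrXrrrrXrrXrrrrXrr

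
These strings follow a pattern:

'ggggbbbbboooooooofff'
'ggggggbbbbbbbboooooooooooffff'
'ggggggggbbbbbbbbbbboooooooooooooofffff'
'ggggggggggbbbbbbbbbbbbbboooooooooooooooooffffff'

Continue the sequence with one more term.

Each string has the form g^{2n} b^{3n-1} o^{3n+2} f^{n+1}, where the shown terms are n = 2, 3, 4, 5.
Setting n = 6 gives 12, 17, 20, 7 characters in each block.

ggggggggggggbbbbbbbbbbbbbbbbboooooooooooooooooooofffffff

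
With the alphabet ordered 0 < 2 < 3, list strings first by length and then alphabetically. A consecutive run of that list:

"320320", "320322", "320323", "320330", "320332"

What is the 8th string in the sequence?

322002

Advancing 3 positions from 320332 through 320332 → 320333 → 322000 reaches term 8.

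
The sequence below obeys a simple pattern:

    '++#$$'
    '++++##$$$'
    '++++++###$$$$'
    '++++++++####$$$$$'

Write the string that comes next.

++++++++++#####$$$$$$

Each string has the form +^{2n} #^{n} $^{n+1} (n = 1, 2, …).
Setting n = 5 gives 10, 5, 6 characters in each block.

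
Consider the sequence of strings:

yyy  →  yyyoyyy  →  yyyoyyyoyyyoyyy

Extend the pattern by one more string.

s(k+1) = s(k)·o·s(k) — each term doubles the last with 'o' between the halves.
Doubling yyyoyyyoyyyoyyy with 'o' between the halves:

yyyoyyyoyyyoyyyoyyyoyyyoyyyoyyy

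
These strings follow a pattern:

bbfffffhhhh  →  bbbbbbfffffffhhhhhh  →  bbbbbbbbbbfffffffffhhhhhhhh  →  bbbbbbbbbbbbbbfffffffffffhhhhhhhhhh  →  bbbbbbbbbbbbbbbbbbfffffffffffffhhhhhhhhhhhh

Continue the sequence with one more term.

bbbbbbbbbbbbbbbbbbbbbbfffffffffffffffhhhhhhhhhhhhhh

The n-th term is 4n-2 b's then 2n+3 f's then 2n+2 h's (n = 1, 2, …).
At n = 6 the blocks have lengths 22, 15, 14.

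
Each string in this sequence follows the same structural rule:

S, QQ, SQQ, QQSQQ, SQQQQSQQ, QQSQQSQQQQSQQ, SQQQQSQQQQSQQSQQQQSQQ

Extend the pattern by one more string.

QQSQQSQQQQSQQSQQQQSQQQQSQQSQQQQSQQ

From term 3 onward, concatenate the second-to-last term with the last: S·QQ = SQQ, QQ·SQQ = QQSQQ, …
So term 8 is QQSQQSQQQQSQQ·SQQQQSQQQQSQQSQQQQSQQ.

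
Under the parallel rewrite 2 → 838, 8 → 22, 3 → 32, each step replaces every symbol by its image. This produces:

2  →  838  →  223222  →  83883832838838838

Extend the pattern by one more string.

Rewriting the 17 symbols of 83883832838838838 one by one yields 22 32 22 22 32 22 32 838 22 32 22 22 32 22 22 32 22; concatenated:

22322222322232838223222223222223222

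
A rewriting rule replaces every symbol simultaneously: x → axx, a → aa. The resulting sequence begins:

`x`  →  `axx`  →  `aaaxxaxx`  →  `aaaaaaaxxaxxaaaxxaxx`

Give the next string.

Rewriting the 20 symbols of aaaaaaaxxaxxaaaxxaxx one by one yields aa aa aa aa aa aa aa axx axx aa axx axx aa aa aa axx axx aa axx axx; concatenated:

aaaaaaaaaaaaaaaxxaxxaaaxxaxxaaaaaaaxxaxxaaaxxaxx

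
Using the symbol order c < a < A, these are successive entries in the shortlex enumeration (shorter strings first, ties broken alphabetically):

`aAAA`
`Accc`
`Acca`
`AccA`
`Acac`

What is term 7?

Advancing 2 positions from Acac through Acac → Acaa reaches term 7.

AcaA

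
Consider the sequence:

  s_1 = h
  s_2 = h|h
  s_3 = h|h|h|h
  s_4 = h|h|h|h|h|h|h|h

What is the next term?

Every step duplicates the string with '|' between the halves.
So the next term is two copies of h|h|h|h|h|h|h|h with '|' between the halves.

h|h|h|h|h|h|h|h|h|h|h|h|h|h|h|h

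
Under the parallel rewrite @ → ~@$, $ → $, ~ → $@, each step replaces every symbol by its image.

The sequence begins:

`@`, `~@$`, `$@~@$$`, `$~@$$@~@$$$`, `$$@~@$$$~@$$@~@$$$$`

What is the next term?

$$~@$$@~@$$$$$@~@$$$~@$$@~@$$$$$

Applying the rule to each of the 19 symbols of $$@~@$$$~@$$@~@$$$$ gives the pieces $ $ ~@$ $@ ~@$ $ $ $ $@ ~@$ $ $ ~@$ $@ ~@$ $ $ $ $, which concatenate to the answer.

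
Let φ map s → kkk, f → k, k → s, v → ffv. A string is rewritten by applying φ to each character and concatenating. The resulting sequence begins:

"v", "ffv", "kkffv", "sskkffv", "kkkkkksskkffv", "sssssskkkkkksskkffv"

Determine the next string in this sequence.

Rewriting the 19 symbols of sssssskkkkkksskkffv one by one yields kkk kkk kkk kkk kkk kkk s s s s s s kkk kkk s s k k ffv; concatenated:

kkkkkkkkkkkkkkkkkksssssskkkkkksskkffv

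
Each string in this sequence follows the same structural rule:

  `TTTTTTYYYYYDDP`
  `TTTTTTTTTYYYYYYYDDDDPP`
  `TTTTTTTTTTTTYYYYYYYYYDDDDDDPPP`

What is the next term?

TTTTTTTTTTTTTTTYYYYYYYYYYYDDDDDDDDPPPP

The n-th term is 3n+3 T's then 2n+3 Y's then 2n D's then n P's (n = 1, 2, …).
For the next term, n = 4, so the run lengths are 15, 11, 8, 4.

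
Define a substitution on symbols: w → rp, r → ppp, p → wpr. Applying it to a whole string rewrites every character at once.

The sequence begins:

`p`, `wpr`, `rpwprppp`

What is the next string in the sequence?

Rewriting each symbol of rpwprppp: r→ppp, p→wpr, w→rp, p→wpr, r→ppp, p→wpr, p→wpr, p→wpr, which concatenates to ppp wpr rp wpr ppp wpr wpr wpr.

pppwprrpwprpppwprwprwpr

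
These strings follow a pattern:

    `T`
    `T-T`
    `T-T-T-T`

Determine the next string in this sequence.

s(k+1) = s(k)·-·s(k) — each term doubles the last with '-' between the halves.
Doubling T-T-T-T with '-' between the halves:

T-T-T-T-T-T-T-T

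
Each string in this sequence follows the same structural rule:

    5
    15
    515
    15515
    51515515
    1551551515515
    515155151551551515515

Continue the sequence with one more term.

1551551515515515155151551551515515

This is a Fibonacci-style word recurrence s(k) = s(k−2)·s(k−1): e.g. 5·15 = 515.
So term 8 is 1551551515515·515155151551551515515.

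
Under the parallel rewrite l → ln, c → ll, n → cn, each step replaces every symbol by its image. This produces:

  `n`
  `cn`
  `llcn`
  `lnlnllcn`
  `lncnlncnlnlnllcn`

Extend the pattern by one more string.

φ(lncnlncnlnlnllcn) expands symbol-by-symbol to ln cn ll cn ln cn ll cn ln cn ln cn ln ln ll cn; joining the 16 pieces gives the next term.

lncnllcnlncnllcnlncnlncnlnlnllcn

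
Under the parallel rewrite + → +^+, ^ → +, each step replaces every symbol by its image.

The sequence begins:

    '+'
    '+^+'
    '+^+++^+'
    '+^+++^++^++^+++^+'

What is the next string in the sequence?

φ(+^+++^++^++^+++^+) expands symbol-by-symbol to +^+ + +^+ +^+ +^+ + +^+ +^+ + +^+ +^+ + +^+ +^+ +^+ + +^+; joining the 17 pieces gives the next term.

+^+++^++^++^+++^++^+++^++^+++^++^++^+++^+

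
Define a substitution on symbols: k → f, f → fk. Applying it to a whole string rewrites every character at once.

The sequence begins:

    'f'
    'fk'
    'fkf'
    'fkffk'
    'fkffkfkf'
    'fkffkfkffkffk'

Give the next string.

Rewriting the 13 symbols of fkffkfkffkffk one by one yields fk f fk fk f fk f fk fk f fk fk f; concatenated:

fkffkfkffkffkfkffkfkf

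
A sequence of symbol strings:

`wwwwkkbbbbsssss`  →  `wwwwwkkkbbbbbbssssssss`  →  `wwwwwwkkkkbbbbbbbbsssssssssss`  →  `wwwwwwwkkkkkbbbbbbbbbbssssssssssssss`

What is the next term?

wwwwwwwwkkkkkkbbbbbbbbbbbbsssssssssssssssss

Each string has the form w^{n+2} k^{n} b^{2n} s^{3n-1}, where the shown terms are n = 2, 3, 4, 5.
Setting n = 6 gives 8, 6, 12, 17 characters in each block.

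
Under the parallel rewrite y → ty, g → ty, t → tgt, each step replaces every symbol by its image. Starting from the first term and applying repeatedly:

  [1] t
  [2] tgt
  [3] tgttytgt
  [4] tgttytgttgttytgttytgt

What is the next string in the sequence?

Applying the rule to each of the 21 symbols of tgttytgttgttytgttytgt gives the pieces tgt ty tgt tgt ty tgt ty tgt tgt ty tgt tgt ty tgt ty tgt tgt ty tgt ty tgt, which concatenate to the answer.

tgttytgttgttytgttytgttgttytgttgttytgttytgttgttytgttytgt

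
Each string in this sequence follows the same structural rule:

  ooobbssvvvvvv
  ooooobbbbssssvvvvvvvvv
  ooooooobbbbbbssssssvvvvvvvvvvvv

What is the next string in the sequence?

The n-th term is 2n-1 o's then 2n-2 b's then 2n-2 s's then 3n v's, where the shown terms are n = 2, 3, 4.
Setting n = 5 gives 9, 8, 8, 15 characters in each block.

ooooooooobbbbbbbbssssssssvvvvvvvvvvvvvvv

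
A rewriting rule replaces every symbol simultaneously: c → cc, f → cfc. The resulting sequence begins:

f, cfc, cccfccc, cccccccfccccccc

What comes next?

φ(cccccccfccccccc) expands symbol-by-symbol to cc cc cc cc cc cc cc cfc cc cc cc cc cc cc cc; joining the 15 pieces gives the next term.

cccccccccccccccfccccccccccccccc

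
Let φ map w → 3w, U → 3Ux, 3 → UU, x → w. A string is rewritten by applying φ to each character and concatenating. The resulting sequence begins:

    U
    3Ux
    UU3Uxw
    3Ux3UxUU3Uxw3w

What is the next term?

Applying the rule to each of the 14 symbols of 3Ux3UxUU3Uxw3w gives the pieces UU 3Ux w UU 3Ux w 3Ux 3Ux UU 3Ux w 3w UU 3w, which concatenate to the answer.

UU3UxwUU3Uxw3Ux3UxUU3Uxw3wUU3w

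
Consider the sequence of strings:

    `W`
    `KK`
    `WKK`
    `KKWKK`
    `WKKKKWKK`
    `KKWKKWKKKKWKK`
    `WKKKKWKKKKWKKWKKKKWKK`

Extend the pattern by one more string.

KKWKKWKKKKWKKWKKKKWKKKKWKKWKKKKWKK

This is a Fibonacci-style word recurrence s(k) = s(k−2)·s(k−1): e.g. W·KK = WKK.
So term 8 is KKWKKWKKKKWKK·WKKKKWKKKKWKKWKKKKWKK.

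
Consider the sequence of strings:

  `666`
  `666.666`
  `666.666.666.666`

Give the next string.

Every step duplicates the string with '.' between the halves.
Doubling 666.666.666.666 with '.' between the halves:

666.666.666.666.666.666.666.666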